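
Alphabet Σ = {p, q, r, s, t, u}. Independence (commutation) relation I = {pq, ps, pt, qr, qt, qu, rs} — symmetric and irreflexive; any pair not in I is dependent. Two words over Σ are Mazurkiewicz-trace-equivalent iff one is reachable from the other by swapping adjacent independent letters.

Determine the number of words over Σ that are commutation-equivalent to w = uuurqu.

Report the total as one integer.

piece 0:u — minimal
piece 1:u rests on {0:u}
piece 2:u rests on {1:u}
piece 3:r rests on {2:u}
piece 4:q — minimal
piece 5:u rests on {3:r}
minimal pieces: {0:u, 4:q}
ways to finish when only these pieces remain (= sum over removing one remaining piece with nothing left below it):
  1 left: {4}→1  {5}→1
  2 left: {3,5}→1  {4,5}→2
  3 left: {2,3,5}→1  {3,4,5}→3
  4 left: {1,2,3,5}→1  {2,3,4,5}→4
  placing 0:u first → 5 extensions
  placing 4:q first → 1 extensions
total linear extensions = 6

6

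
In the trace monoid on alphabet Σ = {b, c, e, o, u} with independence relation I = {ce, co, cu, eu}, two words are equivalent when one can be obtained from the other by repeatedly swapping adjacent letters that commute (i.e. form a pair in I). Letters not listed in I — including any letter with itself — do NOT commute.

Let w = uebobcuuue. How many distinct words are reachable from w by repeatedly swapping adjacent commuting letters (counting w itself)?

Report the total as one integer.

40

piece 0:u — minimal
piece 1:e — minimal
piece 2:b rests on {0:u, 1:e}
piece 3:o rests on {2:b}
piece 4:b rests on {3:o}
piece 5:c rests on {4:b}
piece 6:u rests on {4:b}
piece 7:u rests on {6:u}
piece 8:u rests on {7:u}
piece 9:e rests on {4:b}
minimal pieces: {0:u, 1:e}
ways to finish when only these pieces remain (= sum over removing one remaining piece with nothing left below it):
  1 left: {5}→1  {8}→1  {9}→1
  2 left: {5,8}→2  {5,9}→2  {7,8}→1  {8,9}→2
  3 left: {5,7,8}→3  {5,8,9}→6  {6,7,8}→1  {7,8,9}→3
  4 left: {5,6,7,8}→4  {5,7,8,9}→12  {6,7,8,9}→4
  5 left: {5,6,7,8,9}→20
  6 left: {4,5,6,7,8,9}→20
  7 left: {3,4,5,6,7,8,9}→20
  8 left: {2,3,4,5,6,7,8,9}→20
  placing 0:u first → 20 extensions
  placing 1:e first → 20 extensions
total linear extensions = 40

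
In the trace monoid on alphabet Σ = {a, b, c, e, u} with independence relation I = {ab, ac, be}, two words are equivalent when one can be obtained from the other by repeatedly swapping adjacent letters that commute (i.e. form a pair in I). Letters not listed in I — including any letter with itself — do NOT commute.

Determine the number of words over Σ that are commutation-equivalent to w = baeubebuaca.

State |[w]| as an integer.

27

piece 0:b — minimal
piece 1:a — minimal
piece 2:e rests on {1:a}
piece 3:u rests on {0:b, 2:e}
piece 4:b rests on {3:u}
piece 5:e rests on {3:u}
piece 6:b rests on {4:b}
piece 7:u rests on {5:e, 6:b}
piece 8:a rests on {7:u}
piece 9:c rests on {7:u}
piece 10:a rests on {8:a}
minimal pieces: {0:b, 1:a}
ways to finish when only these pieces remain (= sum over removing one remaining piece with nothing left below it):
  1 left: {9}→1  {10}→1
  2 left: {8,10}→1  {9,10}→2
  3 left: {8,9,10}→3
  4 left: {7,8,9,10}→3
  5 left: {5,7,8,9,10}→3  {6,7,8,9,10}→3
  6 left: {4,6,7,8,9,10}→3  {5,6,7,8,9,10}→6
  7 left: {4,5,6,7,8,9,10}→9
  8 left: {3,4,5,6,7,8,9,10}→9
  9 left: {0,3,4,5,6,7,8,9,10}→9  {2,3,4,5,6,7,8,9,10}→9
  placing 0:b first → 9 extensions
  placing 1:a first → 18 extensions
total linear extensions = 27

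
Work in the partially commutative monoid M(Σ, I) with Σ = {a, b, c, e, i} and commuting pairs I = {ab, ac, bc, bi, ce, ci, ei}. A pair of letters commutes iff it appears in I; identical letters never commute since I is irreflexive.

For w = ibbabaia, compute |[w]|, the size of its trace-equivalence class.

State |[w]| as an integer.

#0=i has no predecessor
#1=b has no predecessor
#2=b depends on [1:b]
#3=a depends on [0:i]
#4=b depends on [2:b]
#5=a depends on [3:a]
#6=i depends on [5:a]
#7=a depends on [6:i]
sources: [0:i, 1:b]
N(rest) = Σ N(rest − s) over sources s of rest; N(one piece) = 1:
  size 1 → [4]=1  [7]=1
  size 2 → [2,4]=1  [4,7]=2  [6,7]=1
  size 3 → [1,2,4]=1  [2,4,7]=3  [4,6,7]=3  [5,6,7]=1
  size 4 → [1,2,4,7]=4  [2,4,6,7]=6  [3,5,6,7]=1  [4,5,6,7]=4
  size 5 → [0,3,5,6,7]=1  [1,2,4,6,7]=10  [2,4,5,6,7]=10  [3,4,5,6,7]=5
  size 6 → [0,3,4,5,6,7]=6  [1,2,4,5,6,7]=20  [2,3,4,5,6,7]=15
  first=0(i) contributes 35
  first=1(b) contributes 21
|[w]| = 56

56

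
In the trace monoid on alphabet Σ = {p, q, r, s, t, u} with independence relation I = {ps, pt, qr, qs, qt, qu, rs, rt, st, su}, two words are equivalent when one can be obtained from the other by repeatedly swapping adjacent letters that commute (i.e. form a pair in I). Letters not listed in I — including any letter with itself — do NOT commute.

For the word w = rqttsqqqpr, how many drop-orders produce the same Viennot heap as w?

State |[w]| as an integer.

1800

#0=r has no predecessor
#1=q has no predecessor
#2=t has no predecessor
#3=t depends on [2:t]
#4=s has no predecessor
#5=q depends on [1:q]
#6=q depends on [5:q]
#7=q depends on [6:q]
#8=p depends on [0:r, 7:q]
#9=r depends on [8:p]
sources: [0:r, 1:q, 2:t, 4:s]
N(rest) = Σ N(rest − s) over sources s of rest; N(one piece) = 1:
  size 1 → [3]=1  [4]=1  [9]=1
  size 2 → [2,3]=1  [3,4]=2  [3,9]=2  [4,9]=2  [8,9]=1
  size 3 → [0,8,9]=1  [2,3,4]=3  [2,3,9]=3  [3,4,9]=6  [3,8,9]=3  [4,8,9]=3  [7,8,9]=1
  size 4 → [0,3,8,9]=4  [0,4,8,9]=4  [0,7,8,9]=2  [2,3,4,9]=12  [2,3,8,9]=6  [3,4,8,9]=12  [3,7,8,9]=4  [4,7,8,9]=4  [6,7,8,9]=1
  size 5 → [0,2,3,8,9]=10  [0,3,4,8,9]=20  [0,3,7,8,9]=10  [0,4,7,8,9]=10  [0,6,7,8,9]=3  [2,3,4,8,9]=30  [2,3,7,8,9]=10  [3,4,7,8,9]=20  [3,6,7,8,9]=5  [4,6,7,8,9]=5  [5,6,7,8,9]=1
  size 6 → [0,2,3,4,8,9]=60  [0,2,3,7,8,9]=30  [0,3,4,7,8,9]=60  [0,3,6,7,8,9]=18  [0,4,6,7,8,9]=18  [0,5,6,7,8,9]=4  [1,5,6,7,8,9]=1  [2,3,4,7,8,9]=60  [2,3,6,7,8,9]=15  [3,4,6,7,8,9]=30  [3,5,6,7,8,9]=6  [4,5,6,7,8,9]=6
  size 7 → [0,1,5,6,7,8,9]=5  [0,2,3,4,7,8,9]=210  [0,2,3,6,7,8,9]=63  [0,3,4,6,7,8,9]=126  [0,3,5,6,7,8,9]=28  [0,4,5,6,7,8,9]=28  [1,3,5,6,7,8,9]=7  [1,4,5,6,7,8,9]=7  [2,3,4,6,7,8,9]=105  [2,3,5,6,7,8,9]=21  [3,4,5,6,7,8,9]=42
  size 8 → [0,1,3,5,6,7,8,9]=40  [0,1,4,5,6,7,8,9]=40  [0,2,3,4,6,7,8,9]=504  [0,2,3,5,6,7,8,9]=112  [0,3,4,5,6,7,8,9]=224  [1,2,3,5,6,7,8,9]=28  [1,3,4,5,6,7,8,9]=56  [2,3,4,5,6,7,8,9]=168
  first=0(r) contributes 252
  first=1(q) contributes 1008
  first=2(t) contributes 360
  first=4(s) contributes 180
|[w]| = 1800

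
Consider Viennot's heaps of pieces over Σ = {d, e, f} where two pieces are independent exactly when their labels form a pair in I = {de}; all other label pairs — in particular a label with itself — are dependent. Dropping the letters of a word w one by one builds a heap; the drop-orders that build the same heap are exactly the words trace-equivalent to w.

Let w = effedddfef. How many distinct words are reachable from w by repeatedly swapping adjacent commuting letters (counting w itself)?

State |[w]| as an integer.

piece 0:e — minimal
piece 1:f rests on {0:e}
piece 2:f rests on {1:f}
piece 3:e rests on {2:f}
piece 4:d rests on {2:f}
piece 5:d rests on {4:d}
piece 6:d rests on {5:d}
piece 7:f rests on {3:e, 6:d}
piece 8:e rests on {7:f}
piece 9:f rests on {8:e}
minimal pieces: {0:e}
ways to finish when only these pieces remain (= sum over removing one remaining piece with nothing left below it):
  1 left: {9}→1
  2 left: {8,9}→1
  3 left: {7,8,9}→1
  4 left: {3,7,8,9}→1  {6,7,8,9}→1
  5 left: {3,6,7,8,9}→2  {5,6,7,8,9}→1
  6 left: {3,5,6,7,8,9}→3  {4,5,6,7,8,9}→1
  7 left: {3,4,5,6,7,8,9}→4
  8 left: {2,3,4,5,6,7,8,9}→4
  placing 0:e first → 4 extensions

4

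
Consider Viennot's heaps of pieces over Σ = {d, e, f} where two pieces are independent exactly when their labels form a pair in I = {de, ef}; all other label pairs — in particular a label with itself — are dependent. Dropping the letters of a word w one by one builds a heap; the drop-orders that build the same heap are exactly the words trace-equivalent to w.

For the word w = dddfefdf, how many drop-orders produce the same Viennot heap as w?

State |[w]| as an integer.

8

0(d) covers ∅
1(d) covers 0:d
2(d) covers 1:d
3(f) covers 2:d
4(e) covers ∅
5(f) covers 3:f
6(d) covers 5:f
7(f) covers 6:d
floor of heap: 0:d, 4:e
completions by unplaced set U, small U first (add the entries for U minus each lowest piece of U):
  |U|=1: {4}:1  {7}:1
  |U|=2: {4,7}:2  {6,7}:1
  |U|=3: {4,6,7}:3  {5,6,7}:1
  |U|=4: {3,5,6,7}:1  {4,5,6,7}:4
  |U|=5: {2,3,5,6,7}:1  {3,4,5,6,7}:5
  |U|=6: {1,2,3,5,6,7}:1  {2,3,4,5,6,7}:6
  start at 0(d): 7
  start at 4(e): 1
sum over floor = 8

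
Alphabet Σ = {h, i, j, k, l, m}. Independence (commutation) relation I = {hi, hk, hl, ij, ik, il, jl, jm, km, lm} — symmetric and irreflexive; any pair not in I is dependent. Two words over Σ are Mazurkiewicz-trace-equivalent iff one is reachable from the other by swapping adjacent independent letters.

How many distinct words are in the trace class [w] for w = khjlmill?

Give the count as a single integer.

#0=k has no predecessor
#1=h has no predecessor
#2=j depends on [0:k, 1:h]
#3=l depends on [0:k]
#4=m depends on [1:h]
#5=i depends on [4:m]
#6=l depends on [3:l]
#7=l depends on [6:l]
sources: [0:k, 1:h]
N(rest) = Σ N(rest − s) over sources s of rest; N(one piece) = 1:
  size 1 → [2]=1  [5]=1  [7]=1
  size 2 → [2,5]=2  [2,7]=2  [4,5]=1  [5,7]=2  [6,7]=1
  size 3 → [2,4,5]=3  [2,5,7]=6  [2,6,7]=3  [3,6,7]=1  [4,5,7]=3  [5,6,7]=3
  size 4 → [1,2,4,5]=3  [2,3,6,7]=4  [2,4,5,7]=12  [2,5,6,7]=12  [3,5,6,7]=4  [4,5,6,7]=6
  size 5 → [0,2,3,6,7]=4  [1,2,4,5,7]=15  [2,3,5,6,7]=20  [2,4,5,6,7]=30  [3,4,5,6,7]=10
  size 6 → [0,2,3,5,6,7]=24  [1,2,4,5,6,7]=45  [2,3,4,5,6,7]=60
  first=0(k) contributes 105
  first=1(h) contributes 84
|[w]| = 189

189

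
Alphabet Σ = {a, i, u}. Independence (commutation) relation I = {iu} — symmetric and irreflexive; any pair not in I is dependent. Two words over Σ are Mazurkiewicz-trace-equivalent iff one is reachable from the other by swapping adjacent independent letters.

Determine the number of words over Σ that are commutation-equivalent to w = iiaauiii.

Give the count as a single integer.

#0=i has no predecessor
#1=i depends on [0:i]
#2=a depends on [1:i]
#3=a depends on [2:a]
#4=u depends on [3:a]
#5=i depends on [3:a]
#6=i depends on [5:i]
#7=i depends on [6:i]
sources: [0:i]
N(rest) = Σ N(rest − s) over sources s of rest; N(one piece) = 1:
  size 1 → [4]=1  [7]=1
  size 2 → [4,7]=2  [6,7]=1
  size 3 → [4,6,7]=3  [5,6,7]=1
  size 4 → [4,5,6,7]=4
  size 5 → [3,4,5,6,7]=4
  size 6 → [2,3,4,5,6,7]=4
  first=0(i) contributes 4

4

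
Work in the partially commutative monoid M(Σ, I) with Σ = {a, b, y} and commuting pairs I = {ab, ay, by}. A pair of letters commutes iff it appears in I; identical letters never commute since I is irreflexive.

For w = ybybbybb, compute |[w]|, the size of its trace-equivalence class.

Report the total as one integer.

piece 0:y — minimal
piece 1:b — minimal
piece 2:y rests on {0:y}
piece 3:b rests on {1:b}
piece 4:b rests on {3:b}
piece 5:y rests on {2:y}
piece 6:b rests on {4:b}
piece 7:b rests on {6:b}
minimal pieces: {0:y, 1:b}
ways to finish when only these pieces remain (= sum over removing one remaining piece with nothing left below it):
  1 left: {5}→1  {7}→1
  2 left: {2,5}→1  {5,7}→2  {6,7}→1
  3 left: {0,2,5}→1  {2,5,7}→3  {4,6,7}→1  {5,6,7}→3
  4 left: {0,2,5,7}→4  {2,5,6,7}→6  {3,4,6,7}→1  {4,5,6,7}→4
  5 left: {0,2,5,6,7}→10  {1,3,4,6,7}→1  {2,4,5,6,7}→10  {3,4,5,6,7}→5
  6 left: {0,2,4,5,6,7}→20  {1,3,4,5,6,7}→6  {2,3,4,5,6,7}→15
  placing 0:y first → 21 extensions
  placing 1:b first → 35 extensions
total linear extensions = 56

56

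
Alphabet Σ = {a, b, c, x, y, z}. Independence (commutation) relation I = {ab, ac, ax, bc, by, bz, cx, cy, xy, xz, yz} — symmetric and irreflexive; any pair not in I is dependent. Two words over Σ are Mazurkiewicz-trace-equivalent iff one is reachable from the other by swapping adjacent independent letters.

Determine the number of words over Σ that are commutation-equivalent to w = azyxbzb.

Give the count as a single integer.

105

drop 0:a onto floor
drop 1:z onto {0:a}
drop 2:y onto {0:a}
drop 3:x onto floor
drop 4:b onto {3:x}
drop 5:z onto {1:z}
drop 6:b onto {4:b}
ground layer = {0:a, 3:x}
drop-orders for the pieces not yet dropped (sum over which currently-grounded one goes next):
  1 to go: {2} 1  {5} 1  {6} 1
  2 to go: {1,5} 1  {2,5} 2  {2,6} 2  {4,6} 1  {5,6} 2
  3 to go: {1,2,5} 3  {1,5,6} 3  {2,4,6} 3  {2,5,6} 6  {3,4,6} 1  {4,5,6} 3
  4 to go: {0,1,2,5} 3  {1,2,5,6} 12  {1,4,5,6} 6  {2,3,4,6} 4  {2,4,5,6} 12  {3,4,5,6} 4
  5 to go: {0,1,2,5,6} 15  {1,2,4,5,6} 30  {1,3,4,5,6} 10  {2,3,4,5,6} 20
  if 0:a drops first: 60 orders
  if 3:x drops first: 45 orders
heap linearizations: 105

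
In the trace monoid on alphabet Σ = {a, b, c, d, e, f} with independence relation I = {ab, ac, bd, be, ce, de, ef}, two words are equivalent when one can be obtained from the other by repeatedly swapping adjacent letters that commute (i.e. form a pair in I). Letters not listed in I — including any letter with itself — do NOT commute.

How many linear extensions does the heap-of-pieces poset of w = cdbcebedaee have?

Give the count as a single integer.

#0=c has no predecessor
#1=d depends on [0:c]
#2=b depends on [0:c]
#3=c depends on [1:d, 2:b]
#4=e has no predecessor
#5=b depends on [3:c]
#6=e depends on [4:e]
#7=d depends on [3:c]
#8=a depends on [6:e, 7:d]
#9=e depends on [8:a]
#10=e depends on [9:e]
sources: [0:c, 4:e]
N(rest) = Σ N(rest − s) over sources s of rest; N(one piece) = 1:
  size 1 → [5]=1  [10]=1
  size 2 → [5,10]=2  [9,10]=1
  size 3 → [5,9,10]=3  [8,9,10]=1
  size 4 → [5,8,9,10]=4  [6,8,9,10]=1  [7,8,9,10]=1
  size 5 → [4,6,8,9,10]=1  [5,6,8,9,10]=5  [5,7,8,9,10]=5  [6,7,8,9,10]=2
  size 6 → [3,5,7,8,9,10]=5  [4,5,6,8,9,10]=6  [4,6,7,8,9,10]=3  [5,6,7,8,9,10]=12
  size 7 → [1,3,5,7,8,9,10]=5  [2,3,5,7,8,9,10]=5  [3,5,6,7,8,9,10]=17  [4,5,6,7,8,9,10]=21
  size 8 → [1,2,3,5,7,8,9,10]=10  [1,3,5,6,7,8,9,10]=22  [2,3,5,6,7,8,9,10]=22  [3,4,5,6,7,8,9,10]=38
  size 9 → [0,1,2,3,5,7,8,9,10]=10  [1,2,3,5,6,7,8,9,10]=54  [1,3,4,5,6,7,8,9,10]=60  [2,3,4,5,6,7,8,9,10]=60
  first=0(c) contributes 174
  first=4(e) contributes 64
|[w]| = 238

238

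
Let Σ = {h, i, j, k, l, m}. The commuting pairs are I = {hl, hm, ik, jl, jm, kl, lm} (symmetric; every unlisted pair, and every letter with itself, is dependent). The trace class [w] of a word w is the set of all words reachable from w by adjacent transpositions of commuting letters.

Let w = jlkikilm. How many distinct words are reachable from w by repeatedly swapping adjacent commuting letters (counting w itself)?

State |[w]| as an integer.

41

#0=j has no predecessor
#1=l has no predecessor
#2=k depends on [0:j]
#3=i depends on [0:j, 1:l]
#4=k depends on [2:k]
#5=i depends on [3:i]
#6=l depends on [5:i]
#7=m depends on [4:k, 5:i]
sources: [0:j, 1:l]
N(rest) = Σ N(rest − s) over sources s of rest; N(one piece) = 1:
  size 1 → [6]=1  [7]=1
  size 2 → [4,7]=1  [6,7]=2
  size 3 → [2,4,7]=1  [4,6,7]=3  [5,6,7]=2
  size 4 → [2,4,6,7]=4  [3,5,6,7]=2  [4,5,6,7]=5
  size 5 → [1,3,5,6,7]=2  [2,4,5,6,7]=9  [3,4,5,6,7]=7
  size 6 → [1,3,4,5,6,7]=9  [2,3,4,5,6,7]=16
  first=0(j) contributes 25
  first=1(l) contributes 16
|[w]| = 41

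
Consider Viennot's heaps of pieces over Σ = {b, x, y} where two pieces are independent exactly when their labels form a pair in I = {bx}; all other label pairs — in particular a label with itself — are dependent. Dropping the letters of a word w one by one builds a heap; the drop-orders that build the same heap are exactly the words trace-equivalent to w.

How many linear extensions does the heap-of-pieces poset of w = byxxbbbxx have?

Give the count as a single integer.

#0=b has no predecessor
#1=y depends on [0:b]
#2=x depends on [1:y]
#3=x depends on [2:x]
#4=b depends on [1:y]
#5=b depends on [4:b]
#6=b depends on [5:b]
#7=x depends on [3:x]
#8=x depends on [7:x]
sources: [0:b]
N(rest) = Σ N(rest − s) over sources s of rest; N(one piece) = 1:
  size 1 → [6]=1  [8]=1
  size 2 → [5,6]=1  [6,8]=2  [7,8]=1
  size 3 → [3,7,8]=1  [4,5,6]=1  [5,6,8]=3  [6,7,8]=3
  size 4 → [2,3,7,8]=1  [3,6,7,8]=4  [4,5,6,8]=4  [5,6,7,8]=6
  size 5 → [2,3,6,7,8]=5  [3,5,6,7,8]=10  [4,5,6,7,8]=10
  size 6 → [2,3,5,6,7,8]=15  [3,4,5,6,7,8]=20
  size 7 → [2,3,4,5,6,7,8]=35
  first=0(b) contributes 35

35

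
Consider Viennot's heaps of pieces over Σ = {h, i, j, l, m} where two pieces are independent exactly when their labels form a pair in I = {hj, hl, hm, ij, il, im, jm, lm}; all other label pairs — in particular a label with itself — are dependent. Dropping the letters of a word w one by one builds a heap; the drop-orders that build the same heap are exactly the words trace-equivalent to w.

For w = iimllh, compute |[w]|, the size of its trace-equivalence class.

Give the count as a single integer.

60

piece 0:i — minimal
piece 1:i rests on {0:i}
piece 2:m — minimal
piece 3:l — minimal
piece 4:l rests on {3:l}
piece 5:h rests on {1:i}
minimal pieces: {0:i, 2:m, 3:l}
ways to finish when only these pieces remain (= sum over removing one remaining piece with nothing left below it):
  1 left: {2}→1  {4}→1  {5}→1
  2 left: {1,5}→1  {2,4}→2  {2,5}→2  {3,4}→1  {4,5}→2
  3 left: {0,1,5}→1  {1,2,5}→3  {1,4,5}→3  {2,3,4}→3  {2,4,5}→6  {3,4,5}→3
  4 left: {0,1,2,5}→4  {0,1,4,5}→4  {1,2,4,5}→12  {1,3,4,5}→6  {2,3,4,5}→12
  placing 0:i first → 30 extensions
  placing 2:m first → 10 extensions
  placing 3:l first → 20 extensions
total linear extensions = 60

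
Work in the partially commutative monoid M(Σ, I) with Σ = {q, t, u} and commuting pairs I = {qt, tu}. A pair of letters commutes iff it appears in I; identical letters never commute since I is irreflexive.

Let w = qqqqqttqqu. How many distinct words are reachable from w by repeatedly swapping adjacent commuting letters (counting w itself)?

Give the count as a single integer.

drop 0:q onto floor
drop 1:q onto {0:q}
drop 2:q onto {1:q}
drop 3:q onto {2:q}
drop 4:q onto {3:q}
drop 5:t onto floor
drop 6:t onto {5:t}
drop 7:q onto {4:q}
drop 8:q onto {7:q}
drop 9:u onto {8:q}
ground layer = {0:q, 5:t}
drop-orders for the pieces not yet dropped (sum over which currently-grounded one goes next):
  1 to go: {6} 1  {9} 1
  2 to go: {5,6} 1  {6,9} 2  {8,9} 1
  3 to go: {5,6,9} 3  {6,8,9} 3  {7,8,9} 1
  4 to go: {4,7,8,9} 1  {5,6,8,9} 6  {6,7,8,9} 4
  5 to go: {3,4,7,8,9} 1  {4,6,7,8,9} 5  {5,6,7,8,9} 10
  6 to go: {2,3,4,7,8,9} 1  {3,4,6,7,8,9} 6  {4,5,6,7,8,9} 15
  7 to go: {1,2,3,4,7,8,9} 1  {2,3,4,6,7,8,9} 7  {3,4,5,6,7,8,9} 21
  8 to go: {0,1,2,3,4,7,8,9} 1  {1,2,3,4,6,7,8,9} 8  {2,3,4,5,6,7,8,9} 28
  if 0:q drops first: 36 orders
  if 5:t drops first: 9 orders
heap linearizations: 45

45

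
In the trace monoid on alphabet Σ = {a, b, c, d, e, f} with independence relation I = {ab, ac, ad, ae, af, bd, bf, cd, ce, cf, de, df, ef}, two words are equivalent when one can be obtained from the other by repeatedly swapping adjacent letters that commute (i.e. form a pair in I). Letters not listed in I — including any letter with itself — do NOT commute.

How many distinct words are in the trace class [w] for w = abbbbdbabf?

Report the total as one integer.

#0=a has no predecessor
#1=b has no predecessor
#2=b depends on [1:b]
#3=b depends on [2:b]
#4=b depends on [3:b]
#5=d has no predecessor
#6=b depends on [4:b]
#7=a depends on [0:a]
#8=b depends on [6:b]
#9=f has no predecessor
sources: [0:a, 1:b, 5:d, 9:f]
N(rest) = Σ N(rest − s) over sources s of rest; N(one piece) = 1:
  size 1 → [5]=1  [7]=1  [8]=1  [9]=1
  size 2 → [0,7]=1  [5,7]=2  [5,8]=2  [5,9]=2  [6,8]=1  [7,8]=2  [7,9]=2  [8,9]=2
  size 3 → [0,5,7]=3  [0,7,8]=3  [0,7,9]=3  [4,6,8]=1  [5,6,8]=3  [5,7,8]=6  [5,7,9]=6  [5,8,9]=6  [6,7,8]=3  [6,8,9]=3  [7,8,9]=6
  size 4 → [0,5,7,8]=12  [0,5,7,9]=12  [0,6,7,8]=6  [0,7,8,9]=12  [3,4,6,8]=1  [4,5,6,8]=4  [4,6,7,8]=4  [4,6,8,9]=4  [5,6,7,8]=12  [5,6,8,9]=12  [5,7,8,9]=24  [6,7,8,9]=12
  size 5 → [0,4,6,7,8]=10  [0,5,6,7,8]=30  [0,5,7,8,9]=60  [0,6,7,8,9]=30  [2,3,4,6,8]=1  [3,4,5,6,8]=5  [3,4,6,7,8]=5  [3,4,6,8,9]=5  [4,5,6,7,8]=20  [4,5,6,8,9]=20  [4,6,7,8,9]=20  [5,6,7,8,9]=60
  size 6 → [0,3,4,6,7,8]=15  [0,4,5,6,7,8]=60  [0,4,6,7,8,9]=60  [0,5,6,7,8,9]=180  [1,2,3,4,6,8]=1  [2,3,4,5,6,8]=6  [2,3,4,6,7,8]=6  [2,3,4,6,8,9]=6  [3,4,5,6,7,8]=30  [3,4,5,6,8,9]=30  [3,4,6,7,8,9]=30  [4,5,6,7,8,9]=120
  size 7 → [0,2,3,4,6,7,8]=21  [0,3,4,5,6,7,8]=105  [0,3,4,6,7,8,9]=105  [0,4,5,6,7,8,9]=420  [1,2,3,4,5,6,8]=7  [1,2,3,4,6,7,8]=7  [1,2,3,4,6,8,9]=7  [2,3,4,5,6,7,8]=42  [2,3,4,5,6,8,9]=42  [2,3,4,6,7,8,9]=42  [3,4,5,6,7,8,9]=210
  size 8 → [0,1,2,3,4,6,7,8]=28  [0,2,3,4,5,6,7,8]=168  [0,2,3,4,6,7,8,9]=168  [0,3,4,5,6,7,8,9]=840  [1,2,3,4,5,6,7,8]=56  [1,2,3,4,5,6,8,9]=56  [1,2,3,4,6,7,8,9]=56  [2,3,4,5,6,7,8,9]=336
  first=0(a) contributes 504
  first=1(b) contributes 1512
  first=5(d) contributes 252
  first=9(f) contributes 252
|[w]| = 2520

2520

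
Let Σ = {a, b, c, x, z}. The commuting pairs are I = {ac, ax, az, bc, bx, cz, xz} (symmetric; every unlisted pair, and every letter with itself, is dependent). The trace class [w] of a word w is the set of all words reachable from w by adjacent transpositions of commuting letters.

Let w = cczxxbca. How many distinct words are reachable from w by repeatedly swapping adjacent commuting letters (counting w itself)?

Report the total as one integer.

56

#0=c has no predecessor
#1=c depends on [0:c]
#2=z has no predecessor
#3=x depends on [1:c]
#4=x depends on [3:x]
#5=b depends on [2:z]
#6=c depends on [4:x]
#7=a depends on [5:b]
sources: [0:c, 2:z]
N(rest) = Σ N(rest − s) over sources s of rest; N(one piece) = 1:
  size 1 → [6]=1  [7]=1
  size 2 → [4,6]=1  [5,7]=1  [6,7]=2
  size 3 → [2,5,7]=1  [3,4,6]=1  [4,6,7]=3  [5,6,7]=3
  size 4 → [1,3,4,6]=1  [2,5,6,7]=4  [3,4,6,7]=4  [4,5,6,7]=6
  size 5 → [0,1,3,4,6]=1  [1,3,4,6,7]=5  [2,4,5,6,7]=10  [3,4,5,6,7]=10
  size 6 → [0,1,3,4,6,7]=6  [1,3,4,5,6,7]=15  [2,3,4,5,6,7]=20
  first=0(c) contributes 35
  first=2(z) contributes 21
|[w]| = 56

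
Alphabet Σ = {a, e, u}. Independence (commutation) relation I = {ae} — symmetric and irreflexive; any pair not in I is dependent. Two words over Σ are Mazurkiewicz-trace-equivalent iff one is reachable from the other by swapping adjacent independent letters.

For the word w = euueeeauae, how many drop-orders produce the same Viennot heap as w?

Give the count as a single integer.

8

#0=e has no predecessor
#1=u depends on [0:e]
#2=u depends on [1:u]
#3=e depends on [2:u]
#4=e depends on [3:e]
#5=e depends on [4:e]
#6=a depends on [2:u]
#7=u depends on [5:e, 6:a]
#8=a depends on [7:u]
#9=e depends on [7:u]
sources: [0:e]
N(rest) = Σ N(rest − s) over sources s of rest; N(one piece) = 1:
  size 1 → [8]=1  [9]=1
  size 2 → [8,9]=2
  size 3 → [7,8,9]=2
  size 4 → [5,7,8,9]=2  [6,7,8,9]=2
  size 5 → [4,5,7,8,9]=2  [5,6,7,8,9]=4
  size 6 → [3,4,5,7,8,9]=2  [4,5,6,7,8,9]=6
  size 7 → [3,4,5,6,7,8,9]=8
  size 8 → [2,3,4,5,6,7,8,9]=8
  first=0(e) contributes 8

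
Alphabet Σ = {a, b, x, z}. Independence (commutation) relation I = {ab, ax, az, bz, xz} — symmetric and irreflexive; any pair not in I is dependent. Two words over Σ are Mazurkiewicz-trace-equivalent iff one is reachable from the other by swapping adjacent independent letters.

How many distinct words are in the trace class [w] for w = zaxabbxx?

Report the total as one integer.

168

#0=z has no predecessor
#1=a has no predecessor
#2=x has no predecessor
#3=a depends on [1:a]
#4=b depends on [2:x]
#5=b depends on [4:b]
#6=x depends on [5:b]
#7=x depends on [6:x]
sources: [0:z, 1:a, 2:x]
N(rest) = Σ N(rest − s) over sources s of rest; N(one piece) = 1:
  size 1 → [0]=1  [3]=1  [7]=1
  size 2 → [0,3]=2  [0,7]=2  [1,3]=1  [3,7]=2  [6,7]=1
  size 3 → [0,1,3]=3  [0,3,7]=6  [0,6,7]=3  [1,3,7]=3  [3,6,7]=3  [5,6,7]=1
  size 4 → [0,1,3,7]=12  [0,3,6,7]=12  [0,5,6,7]=4  [1,3,6,7]=6  [3,5,6,7]=4  [4,5,6,7]=1
  size 5 → [0,1,3,6,7]=30  [0,3,5,6,7]=20  [0,4,5,6,7]=5  [1,3,5,6,7]=10  [2,4,5,6,7]=1  [3,4,5,6,7]=5
  size 6 → [0,1,3,5,6,7]=60  [0,2,4,5,6,7]=6  [0,3,4,5,6,7]=30  [1,3,4,5,6,7]=15  [2,3,4,5,6,7]=6
  first=0(z) contributes 21
  first=1(a) contributes 42
  first=2(x) contributes 105
|[w]| = 168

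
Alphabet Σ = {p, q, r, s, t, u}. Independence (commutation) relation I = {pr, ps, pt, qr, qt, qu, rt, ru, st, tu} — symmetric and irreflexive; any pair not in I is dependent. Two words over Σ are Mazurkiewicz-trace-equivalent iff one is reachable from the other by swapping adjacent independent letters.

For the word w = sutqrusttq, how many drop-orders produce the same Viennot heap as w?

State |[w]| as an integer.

#0=s has no predecessor
#1=u depends on [0:s]
#2=t has no predecessor
#3=q depends on [0:s]
#4=r depends on [0:s]
#5=u depends on [1:u]
#6=s depends on [3:q, 4:r, 5:u]
#7=t depends on [2:t]
#8=t depends on [7:t]
#9=q depends on [6:s]
sources: [0:s, 2:t]
N(rest) = Σ N(rest − s) over sources s of rest; N(one piece) = 1:
  size 1 → [8]=1  [9]=1
  size 2 → [6,9]=1  [7,8]=1  [8,9]=2
  size 3 → [2,7,8]=1  [3,6,9]=1  [4,6,9]=1  [5,6,9]=1  [6,8,9]=3  [7,8,9]=3
  size 4 → [1,5,6,9]=1  [2,7,8,9]=4  [3,4,6,9]=2  [3,5,6,9]=2  [3,6,8,9]=4  [4,5,6,9]=2  [4,6,8,9]=4  [5,6,8,9]=4  [6,7,8,9]=6
  size 5 → [1,3,5,6,9]=3  [1,4,5,6,9]=3  [1,5,6,8,9]=5  [2,6,7,8,9]=10  [3,4,5,6,9]=6  [3,4,6,8,9]=10  [3,5,6,8,9]=10  [3,6,7,8,9]=10  [4,5,6,8,9]=10  [4,6,7,8,9]=10  [5,6,7,8,9]=10
  size 6 → [1,3,4,5,6,9]=12  [1,3,5,6,8,9]=18  [1,4,5,6,8,9]=18  [1,5,6,7,8,9]=15  [2,3,6,7,8,9]=20  [2,4,6,7,8,9]=20  [2,5,6,7,8,9]=20  [3,4,5,6,8,9]=36  [3,4,6,7,8,9]=30  [3,5,6,7,8,9]=30  [4,5,6,7,8,9]=30
  size 7 → [0,1,3,4,5,6,9]=12  [1,2,5,6,7,8,9]=35  [1,3,4,5,6,8,9]=84  [1,3,5,6,7,8,9]=63  [1,4,5,6,7,8,9]=63  [2,3,4,6,7,8,9]=70  [2,3,5,6,7,8,9]=70  [2,4,5,6,7,8,9]=70  [3,4,5,6,7,8,9]=126
  size 8 → [0,1,3,4,5,6,8,9]=96  [1,2,3,5,6,7,8,9]=168  [1,2,4,5,6,7,8,9]=168  [1,3,4,5,6,7,8,9]=336  [2,3,4,5,6,7,8,9]=336
  first=0(s) contributes 1008
  first=2(t) contributes 432
|[w]| = 1440

1440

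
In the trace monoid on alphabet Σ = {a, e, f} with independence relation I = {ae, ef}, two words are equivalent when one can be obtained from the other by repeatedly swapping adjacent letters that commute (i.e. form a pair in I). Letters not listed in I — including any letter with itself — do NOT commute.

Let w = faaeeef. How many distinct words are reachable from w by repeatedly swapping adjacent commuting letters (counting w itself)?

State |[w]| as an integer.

35

0(f) covers ∅
1(a) covers 0:f
2(a) covers 1:a
3(e) covers ∅
4(e) covers 3:e
5(e) covers 4:e
6(f) covers 2:a
floor of heap: 0:f, 3:e
completions by unplaced set U, small U first (add the entries for U minus each lowest piece of U):
  |U|=1: {5}:1  {6}:1
  |U|=2: {2,6}:1  {4,5}:1  {5,6}:2
  |U|=3: {1,2,6}:1  {2,5,6}:3  {3,4,5}:1  {4,5,6}:3
  |U|=4: {0,1,2,6}:1  {1,2,5,6}:4  {2,4,5,6}:6  {3,4,5,6}:4
  |U|=5: {0,1,2,5,6}:5  {1,2,4,5,6}:10  {2,3,4,5,6}:10
  start at 0(f): 20
  start at 3(e): 15
sum over floor = 35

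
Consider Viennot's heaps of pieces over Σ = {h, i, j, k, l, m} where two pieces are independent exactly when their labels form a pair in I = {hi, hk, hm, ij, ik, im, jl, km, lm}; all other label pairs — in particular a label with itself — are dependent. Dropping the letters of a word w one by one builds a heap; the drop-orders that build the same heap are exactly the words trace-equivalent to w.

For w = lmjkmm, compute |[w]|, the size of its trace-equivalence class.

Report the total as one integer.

drop 0:l onto floor
drop 1:m onto floor
drop 2:j onto {1:m}
drop 3:k onto {0:l, 2:j}
drop 4:m onto {2:j}
drop 5:m onto {4:m}
ground layer = {0:l, 1:m}
drop-orders for the pieces not yet dropped (sum over which currently-grounded one goes next):
  1 to go: {3} 1  {5} 1
  2 to go: {0,3} 1  {3,5} 2  {4,5} 1
  3 to go: {0,3,5} 3  {3,4,5} 3
  4 to go: {0,3,4,5} 6  {2,3,4,5} 3
  if 0:l drops first: 3 orders
  if 1:m drops first: 9 orders
heap linearizations: 12

12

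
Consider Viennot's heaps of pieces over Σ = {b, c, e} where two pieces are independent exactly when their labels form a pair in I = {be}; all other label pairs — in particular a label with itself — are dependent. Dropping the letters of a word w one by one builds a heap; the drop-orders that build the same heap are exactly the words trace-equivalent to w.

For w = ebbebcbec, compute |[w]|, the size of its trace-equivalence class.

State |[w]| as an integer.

#0=e has no predecessor
#1=b has no predecessor
#2=b depends on [1:b]
#3=e depends on [0:e]
#4=b depends on [2:b]
#5=c depends on [3:e, 4:b]
#6=b depends on [5:c]
#7=e depends on [5:c]
#8=c depends on [6:b, 7:e]
sources: [0:e, 1:b]
N(rest) = Σ N(rest − s) over sources s of rest; N(one piece) = 1:
  size 1 → [8]=1
  size 2 → [6,8]=1  [7,8]=1
  size 3 → [6,7,8]=2
  size 4 → [5,6,7,8]=2
  size 5 → [3,5,6,7,8]=2  [4,5,6,7,8]=2
  size 6 → [0,3,5,6,7,8]=2  [2,4,5,6,7,8]=2  [3,4,5,6,7,8]=4
  size 7 → [0,3,4,5,6,7,8]=6  [1,2,4,5,6,7,8]=2  [2,3,4,5,6,7,8]=6
  first=0(e) contributes 8
  first=1(b) contributes 12
|[w]| = 20

20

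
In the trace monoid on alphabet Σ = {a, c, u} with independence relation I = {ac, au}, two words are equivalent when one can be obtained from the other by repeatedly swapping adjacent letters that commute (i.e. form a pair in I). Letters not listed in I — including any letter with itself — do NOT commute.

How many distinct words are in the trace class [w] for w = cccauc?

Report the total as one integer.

6

#0=c has no predecessor
#1=c depends on [0:c]
#2=c depends on [1:c]
#3=a has no predecessor
#4=u depends on [2:c]
#5=c depends on [4:u]
sources: [0:c, 3:a]
N(rest) = Σ N(rest − s) over sources s of rest; N(one piece) = 1:
  size 1 → [3]=1  [5]=1
  size 2 → [3,5]=2  [4,5]=1
  size 3 → [2,4,5]=1  [3,4,5]=3
  size 4 → [1,2,4,5]=1  [2,3,4,5]=4
  first=0(c) contributes 5
  first=3(a) contributes 1
|[w]| = 6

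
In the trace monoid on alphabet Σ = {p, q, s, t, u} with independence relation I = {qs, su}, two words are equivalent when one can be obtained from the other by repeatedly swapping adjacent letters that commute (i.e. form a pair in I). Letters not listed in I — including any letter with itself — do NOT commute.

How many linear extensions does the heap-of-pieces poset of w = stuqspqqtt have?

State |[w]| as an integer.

3

#0=s has no predecessor
#1=t depends on [0:s]
#2=u depends on [1:t]
#3=q depends on [2:u]
#4=s depends on [1:t]
#5=p depends on [3:q, 4:s]
#6=q depends on [5:p]
#7=q depends on [6:q]
#8=t depends on [7:q]
#9=t depends on [8:t]
sources: [0:s]
N(rest) = Σ N(rest − s) over sources s of rest; N(one piece) = 1:
  size 1 → [9]=1
  size 2 → [8,9]=1
  size 3 → [7,8,9]=1
  size 4 → [6,7,8,9]=1
  size 5 → [5,6,7,8,9]=1
  size 6 → [3,5,6,7,8,9]=1  [4,5,6,7,8,9]=1
  size 7 → [2,3,5,6,7,8,9]=1  [3,4,5,6,7,8,9]=2
  size 8 → [2,3,4,5,6,7,8,9]=3
  first=0(s) contributes 3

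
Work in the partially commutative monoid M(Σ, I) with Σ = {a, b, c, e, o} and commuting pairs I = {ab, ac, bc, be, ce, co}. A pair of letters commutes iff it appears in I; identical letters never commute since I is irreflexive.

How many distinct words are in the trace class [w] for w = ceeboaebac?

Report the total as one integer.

drop 0:c onto floor
drop 1:e onto floor
drop 2:e onto {1:e}
drop 3:b onto floor
drop 4:o onto {2:e, 3:b}
drop 5:a onto {4:o}
drop 6:e onto {5:a}
drop 7:b onto {4:o}
drop 8:a onto {6:e}
drop 9:c onto {0:c}
ground layer = {0:c, 1:e, 3:b}
drop-orders for the pieces not yet dropped (sum over which currently-grounded one goes next):
  1 to go: {7} 1  {8} 1  {9} 1
  2 to go: {0,9} 1  {6,8} 1  {7,8} 2  {7,9} 2  {8,9} 2
  3 to go: {0,7,9} 3  {0,8,9} 3  {5,6,8} 1  {6,7,8} 3  {6,8,9} 3  {7,8,9} 6
  4 to go: {0,6,8,9} 6  {0,7,8,9} 12  {5,6,7,8} 4  {5,6,8,9} 4  {6,7,8,9} 12
  5 to go: {0,5,6,8,9} 10  {0,6,7,8,9} 30  {4,5,6,7,8} 4  {5,6,7,8,9} 20
  6 to go: {0,5,6,7,8,9} 60  {2,4,5,6,7,8} 4  {3,4,5,6,7,8} 4  {4,5,6,7,8,9} 24
  7 to go: {0,4,5,6,7,8,9} 84  {1,2,4,5,6,7,8} 4  {2,3,4,5,6,7,8} 8  {2,4,5,6,7,8,9} 28  {3,4,5,6,7,8,9} 28
  8 to go: {0,2,4,5,6,7,8,9} 112  {0,3,4,5,6,7,8,9} 112  {1,2,3,4,5,6,7,8} 12  {1,2,4,5,6,7,8,9} 32  {2,3,4,5,6,7,8,9} 64
  if 0:c drops first: 108 orders
  if 1:e drops first: 288 orders
  if 3:b drops first: 144 orders
heap linearizations: 540

540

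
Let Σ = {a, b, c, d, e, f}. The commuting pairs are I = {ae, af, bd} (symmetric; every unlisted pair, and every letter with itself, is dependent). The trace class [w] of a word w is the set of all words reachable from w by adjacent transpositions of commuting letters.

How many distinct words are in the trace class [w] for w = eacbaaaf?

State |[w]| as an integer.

8

drop 0:e onto floor
drop 1:a onto floor
drop 2:c onto {0:e, 1:a}
drop 3:b onto {2:c}
drop 4:a onto {3:b}
drop 5:a onto {4:a}
drop 6:a onto {5:a}
drop 7:f onto {3:b}
ground layer = {0:e, 1:a}
drop-orders for the pieces not yet dropped (sum over which currently-grounded one goes next):
  1 to go: {6} 1  {7} 1
  2 to go: {5,6} 1  {6,7} 2
  3 to go: {4,5,6} 1  {5,6,7} 3
  4 to go: {4,5,6,7} 4
  5 to go: {3,4,5,6,7} 4
  6 to go: {2,3,4,5,6,7} 4
  if 0:e drops first: 4 orders
  if 1:a drops first: 4 orders
heap linearizations: 8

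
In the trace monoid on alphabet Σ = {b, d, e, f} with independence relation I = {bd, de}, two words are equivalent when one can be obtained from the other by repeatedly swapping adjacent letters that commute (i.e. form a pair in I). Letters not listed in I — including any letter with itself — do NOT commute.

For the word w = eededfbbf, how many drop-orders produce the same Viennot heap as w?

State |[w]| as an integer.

#0=e has no predecessor
#1=e depends on [0:e]
#2=d has no predecessor
#3=e depends on [1:e]
#4=d depends on [2:d]
#5=f depends on [3:e, 4:d]
#6=b depends on [5:f]
#7=b depends on [6:b]
#8=f depends on [7:b]
sources: [0:e, 2:d]
N(rest) = Σ N(rest − s) over sources s of rest; N(one piece) = 1:
  size 1 → [8]=1
  size 2 → [7,8]=1
  size 3 → [6,7,8]=1
  size 4 → [5,6,7,8]=1
  size 5 → [3,5,6,7,8]=1  [4,5,6,7,8]=1
  size 6 → [1,3,5,6,7,8]=1  [2,4,5,6,7,8]=1  [3,4,5,6,7,8]=2
  size 7 → [0,1,3,5,6,7,8]=1  [1,3,4,5,6,7,8]=3  [2,3,4,5,6,7,8]=3
  first=0(e) contributes 6
  first=2(d) contributes 4
|[w]| = 10

10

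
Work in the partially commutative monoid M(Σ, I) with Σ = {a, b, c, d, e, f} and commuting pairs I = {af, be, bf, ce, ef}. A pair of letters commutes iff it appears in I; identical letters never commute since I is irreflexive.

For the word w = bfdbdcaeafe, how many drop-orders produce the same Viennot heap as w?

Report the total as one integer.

piece 0:b — minimal
piece 1:f — minimal
piece 2:d rests on {0:b, 1:f}
piece 3:b rests on {2:d}
piece 4:d rests on {3:b}
piece 5:c rests on {4:d}
piece 6:a rests on {5:c}
piece 7:e rests on {6:a}
piece 8:a rests on {7:e}
piece 9:f rests on {5:c}
piece 10:e rests on {8:a}
minimal pieces: {0:b, 1:f}
ways to finish when only these pieces remain (= sum over removing one remaining piece with nothing left below it):
  1 left: {9}→1  {10}→1
  2 left: {8,10}→1  {9,10}→2
  3 left: {7,8,10}→1  {8,9,10}→3
  4 left: {6,7,8,10}→1  {7,8,9,10}→4
  5 left: {6,7,8,9,10}→5
  6 left: {5,6,7,8,9,10}→5
  7 left: {4,5,6,7,8,9,10}→5
  8 left: {3,4,5,6,7,8,9,10}→5
  9 left: {2,3,4,5,6,7,8,9,10}→5
  placing 0:b first → 5 extensions
  placing 1:f first → 5 extensions
total linear extensions = 10

10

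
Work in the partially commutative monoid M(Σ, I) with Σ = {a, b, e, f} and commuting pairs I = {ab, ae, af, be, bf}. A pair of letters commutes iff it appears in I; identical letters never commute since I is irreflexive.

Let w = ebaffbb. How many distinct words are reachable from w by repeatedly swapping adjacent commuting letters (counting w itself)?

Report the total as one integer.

0(e) covers ∅
1(b) covers ∅
2(a) covers ∅
3(f) covers 0:e
4(f) covers 3:f
5(b) covers 1:b
6(b) covers 5:b
floor of heap: 0:e, 1:b, 2:a
completions by unplaced set U, small U first (add the entries for U minus each lowest piece of U):
  |U|=1: {2}:1  {4}:1  {6}:1
  |U|=2: {2,4}:2  {2,6}:2  {3,4}:1  {4,6}:2  {5,6}:1
  |U|=3: {0,3,4}:1  {1,5,6}:1  {2,3,4}:3  {2,4,6}:6  {2,5,6}:3  {3,4,6}:3  {4,5,6}:3
  |U|=4: {0,2,3,4}:4  {0,3,4,6}:4  {1,2,5,6}:4  {1,4,5,6}:4  {2,3,4,6}:12  {2,4,5,6}:12  {3,4,5,6}:6
  |U|=5: {0,2,3,4,6}:20  {0,3,4,5,6}:10  {1,2,4,5,6}:20  {1,3,4,5,6}:10  {2,3,4,5,6}:30
  start at 0(e): 60
  start at 1(b): 60
  start at 2(a): 20
sum over floor = 140

140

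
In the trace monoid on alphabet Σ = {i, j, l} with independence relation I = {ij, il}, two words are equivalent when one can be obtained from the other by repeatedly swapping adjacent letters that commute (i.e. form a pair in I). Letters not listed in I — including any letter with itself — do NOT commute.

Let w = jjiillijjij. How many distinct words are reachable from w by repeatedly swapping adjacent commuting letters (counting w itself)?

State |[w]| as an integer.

330

0(j) covers ∅
1(j) covers 0:j
2(i) covers ∅
3(i) covers 2:i
4(l) covers 1:j
5(l) covers 4:l
6(i) covers 3:i
7(j) covers 5:l
8(j) covers 7:j
9(i) covers 6:i
10(j) covers 8:j
floor of heap: 0:j, 2:i
completions by unplaced set U, small U first (add the entries for U minus each lowest piece of U):
  |U|=1: {9}:1  {10}:1
  |U|=2: {6,9}:1  {8,10}:1  {9,10}:2
  |U|=3: {3,6,9}:1  {6,9,10}:3  {7,8,10}:1  {8,9,10}:3
  |U|=4: {2,3,6,9}:1  {3,6,9,10}:4  {5,7,8,10}:1  {6,8,9,10}:6  {7,8,9,10}:4
  |U|=5: {2,3,6,9,10}:5  {3,6,8,9,10}:10  {4,5,7,8,10}:1  {5,7,8,9,10}:5  {6,7,8,9,10}:10
  |U|=6: {1,4,5,7,8,10}:1  {2,3,6,8,9,10}:15  {3,6,7,8,9,10}:20  {4,5,7,8,9,10}:6  {5,6,7,8,9,10}:15
  |U|=7: {0,1,4,5,7,8,10}:1  {1,4,5,7,8,9,10}:7  {2,3,6,7,8,9,10}:35  {3,5,6,7,8,9,10}:35  {4,5,6,7,8,9,10}:21
  |U|=8: {0,1,4,5,7,8,9,10}:8  {1,4,5,6,7,8,9,10}:28  {2,3,5,6,7,8,9,10}:70  {3,4,5,6,7,8,9,10}:56
  |U|=9: {0,1,4,5,6,7,8,9,10}:36  {1,3,4,5,6,7,8,9,10}:84  {2,3,4,5,6,7,8,9,10}:126
  start at 0(j): 210
  start at 2(i): 120
sum over floor = 330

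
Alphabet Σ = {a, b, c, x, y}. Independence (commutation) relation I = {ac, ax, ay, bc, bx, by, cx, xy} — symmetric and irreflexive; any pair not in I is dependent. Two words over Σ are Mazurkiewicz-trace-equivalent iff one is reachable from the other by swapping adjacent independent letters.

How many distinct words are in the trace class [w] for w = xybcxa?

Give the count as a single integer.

90

piece 0:x — minimal
piece 1:y — minimal
piece 2:b — minimal
piece 3:c rests on {1:y}
piece 4:x rests on {0:x}
piece 5:a rests on {2:b}
minimal pieces: {0:x, 1:y, 2:b}
ways to finish when only these pieces remain (= sum over removing one remaining piece with nothing left below it):
  1 left: {3}→1  {4}→1  {5}→1
  2 left: {0,4}→1  {1,3}→1  {2,5}→1  {3,4}→2  {3,5}→2  {4,5}→2
  3 left: {0,3,4}→3  {0,4,5}→3  {1,3,4}→3  {1,3,5}→3  {2,3,5}→3  {2,4,5}→3  {3,4,5}→6
  4 left: {0,1,3,4}→6  {0,2,4,5}→6  {0,3,4,5}→12  {1,2,3,5}→6  {1,3,4,5}→12  {2,3,4,5}→12
  placing 0:x first → 30 extensions
  placing 1:y first → 30 extensions
  placing 2:b first → 30 extensions
total linear extensions = 90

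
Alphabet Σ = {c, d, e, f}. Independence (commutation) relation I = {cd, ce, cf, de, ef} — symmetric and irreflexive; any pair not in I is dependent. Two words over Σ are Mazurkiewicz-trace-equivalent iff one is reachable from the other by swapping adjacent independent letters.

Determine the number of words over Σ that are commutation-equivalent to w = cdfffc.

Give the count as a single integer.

piece 0:c — minimal
piece 1:d — minimal
piece 2:f rests on {1:d}
piece 3:f rests on {2:f}
piece 4:f rests on {3:f}
piece 5:c rests on {0:c}
minimal pieces: {0:c, 1:d}
ways to finish when only these pieces remain (= sum over removing one remaining piece with nothing left below it):
  1 left: {4}→1  {5}→1
  2 left: {0,5}→1  {3,4}→1  {4,5}→2
  3 left: {0,4,5}→3  {2,3,4}→1  {3,4,5}→3
  4 left: {0,3,4,5}→6  {1,2,3,4}→1  {2,3,4,5}→4
  placing 0:c first → 5 extensions
  placing 1:d first → 10 extensions
total linear extensions = 15

15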